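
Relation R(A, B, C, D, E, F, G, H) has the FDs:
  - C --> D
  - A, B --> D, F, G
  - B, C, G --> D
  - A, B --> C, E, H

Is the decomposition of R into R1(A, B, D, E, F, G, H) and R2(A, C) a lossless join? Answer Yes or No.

No

The shared attributes are {A} and {A}⁺ = {A}.
The closure covers neither R1 nor R2 entirely; the join is not lossless.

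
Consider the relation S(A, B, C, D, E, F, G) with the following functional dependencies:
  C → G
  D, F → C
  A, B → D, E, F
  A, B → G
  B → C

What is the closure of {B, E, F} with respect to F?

Start with {B, E, F}.
B → C applies; add {C} → now {B, C, E, F}.
C → G applies; add {G} → now {B, C, E, F, G}.
No further FD applies.

{B, C, E, F, G}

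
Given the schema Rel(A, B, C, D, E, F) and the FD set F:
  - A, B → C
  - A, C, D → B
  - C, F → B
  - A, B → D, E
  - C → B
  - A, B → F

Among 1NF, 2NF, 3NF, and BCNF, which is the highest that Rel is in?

Candidate keys: {A, B}, {A, C}. Prime attributes: {A, B, C}.
C, F → B: {C, F}⁺ = {B, C, F}, which is not all of the attributes, so the left side is not a superkey — BCNF is violated.
Since {B} ⊆ prime attributes and every other non-superkey FD also has a prime right side, the schema is in 3NF.

3NF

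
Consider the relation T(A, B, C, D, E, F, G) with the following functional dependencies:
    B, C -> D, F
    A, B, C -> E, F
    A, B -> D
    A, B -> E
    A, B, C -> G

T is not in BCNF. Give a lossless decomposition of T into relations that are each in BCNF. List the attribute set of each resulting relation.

{A, B, C, G}; {A, B, E}; {B, C, D, F}

Candidate key of the original relation: {A, B, C}.
Within {A, B, C, D, E, F, G}: {B, C}⁺ ∩ {A, B, C, D, E, F, G} = {B, C, D, F}, not the whole set, so B, C -> D, F violates BCNF; decompose into {B, C, D, F} and {A, B, C, E, G}.
{B, C, D, F} has no BCNF violation.
Within {A, B, C, E, G}: {A, B}⁺ ∩ {A, B, C, E, G} = {A, B, E}, not the whole set, so A, B -> E violates BCNF; decompose into {A, B, E} and {A, B, C, G}.
{A, B, E} has no BCNF violation.
{A, B, C, G} has no BCNF violation.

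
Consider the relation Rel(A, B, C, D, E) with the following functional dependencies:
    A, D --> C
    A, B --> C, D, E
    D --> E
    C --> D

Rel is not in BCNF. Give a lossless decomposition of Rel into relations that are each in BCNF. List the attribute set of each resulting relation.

{A, B, D}; {A, C}; {C, D}; {D, E}

Candidate key of the original relation: {A, B}.
Within {A, B, C, D, E}: {A, D}⁺ ∩ {A, B, C, D, E} = {A, C, D, E}, not the whole set, so A, D --> C, E violates BCNF; decompose into {A, C, D, E} and {A, B, D}.
Within {A, C, D, E}: {D}⁺ ∩ {A, C, D, E} = {D, E}, not the whole set, so D --> E violates BCNF; decompose into {D, E} and {A, C, D}.
{D, E}: every determinant is a superkey — BCNF.
Within {A, C, D}: {C}⁺ ∩ {A, C, D} = {C, D}, not the whole set, so C --> D violates BCNF; decompose into {C, D} and {A, C}.
{C, D}: every determinant is a superkey — BCNF.
{A, C}: every determinant is a superkey — BCNF.
{A, B, D}: every determinant is a superkey — BCNF.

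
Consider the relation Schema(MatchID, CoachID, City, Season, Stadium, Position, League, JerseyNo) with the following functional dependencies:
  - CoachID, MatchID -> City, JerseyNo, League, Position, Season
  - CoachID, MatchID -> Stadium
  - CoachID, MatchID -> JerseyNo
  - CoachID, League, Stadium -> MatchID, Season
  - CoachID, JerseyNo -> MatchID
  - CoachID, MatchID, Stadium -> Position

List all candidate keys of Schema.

{CoachID, JerseyNo}, {CoachID, League, Stadium}, {CoachID, MatchID}

No FD produces {CoachID}, so it must be in every candidate key.
{CoachID, JerseyNo}⁺ = {City, CoachID, JerseyNo, League, MatchID, Position, Season, Stadium} — all of the relation — so {CoachID, JerseyNo} is a candidate key.
{CoachID, MatchID}⁺ = {City, CoachID, JerseyNo, League, MatchID, Position, Season, Stadium} — all of the relation — so {CoachID, MatchID} is a candidate key.
{CoachID, League, Stadium}⁺ = {City, CoachID, JerseyNo, League, MatchID, Position, Season, Stadium} — all of the relation — so {CoachID, League, Stadium} is a candidate key.
Any other superkey properly contains one of these, so there are no further candidate keys.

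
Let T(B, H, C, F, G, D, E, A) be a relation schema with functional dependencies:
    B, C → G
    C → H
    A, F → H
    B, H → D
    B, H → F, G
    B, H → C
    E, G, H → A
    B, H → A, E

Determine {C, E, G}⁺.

Start with {C, E, G}.
C → H applies; add {H} → now {C, E, G, H}.
E, G, H → A applies; add {A} → now {A, C, E, G, H}.
No further FD applies.

{A, C, E, G, H}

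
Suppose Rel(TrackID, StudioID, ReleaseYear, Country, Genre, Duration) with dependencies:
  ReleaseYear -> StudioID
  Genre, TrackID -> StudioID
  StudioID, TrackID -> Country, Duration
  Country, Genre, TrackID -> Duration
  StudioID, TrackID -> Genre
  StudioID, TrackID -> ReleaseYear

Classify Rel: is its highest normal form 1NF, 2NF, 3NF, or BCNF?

Candidate keys: {Genre, TrackID}, {ReleaseYear, TrackID}, {StudioID, TrackID}. Prime attributes: {Genre, ReleaseYear, StudioID, TrackID}.
ReleaseYear -> StudioID breaks BCNF: {ReleaseYear}⁺ = {ReleaseYear, StudioID}, so {ReleaseYear} is not a superkey.
Its right-hand attributes {StudioID} are all prime, as are those of every other non-superkey FD — the relation is in 3NF.

3NF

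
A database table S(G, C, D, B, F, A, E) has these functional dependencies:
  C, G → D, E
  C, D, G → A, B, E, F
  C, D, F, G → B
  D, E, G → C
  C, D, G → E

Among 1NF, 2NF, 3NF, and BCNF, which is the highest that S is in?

BCNF

Candidate keys: {C, G}, {D, E, G}. Prime attributes: {C, D, E, G}.
Every FD has a superkey on the left, so the relation is in BCNF.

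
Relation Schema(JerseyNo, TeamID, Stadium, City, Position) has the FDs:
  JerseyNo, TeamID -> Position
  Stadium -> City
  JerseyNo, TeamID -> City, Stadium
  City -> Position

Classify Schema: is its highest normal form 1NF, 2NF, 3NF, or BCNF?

2NF

Candidate key: {JerseyNo, TeamID}. Prime attributes: {JerseyNo, TeamID}.
For Stadium -> City we have {Stadium}⁺ = {City, Position, Stadium}; {Stadium} is not a superkey, so BCNF fails.
Stadium -> City determines the non-prime attribute {City} from a non-superkey — 3NF is violated.
No proper subset of a key has a non-prime attribute in its closure, so there is no partial dependency; 2NF holds.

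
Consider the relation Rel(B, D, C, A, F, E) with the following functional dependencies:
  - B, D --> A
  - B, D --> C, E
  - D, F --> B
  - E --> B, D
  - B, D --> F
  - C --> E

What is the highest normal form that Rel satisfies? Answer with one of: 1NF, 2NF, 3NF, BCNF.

BCNF

Candidate keys: {B, D}, {C}, {D, F}, {E}. Prime attributes: {B, C, D, E, F}.
Every FD has a superkey on the left, so the relation is in BCNF.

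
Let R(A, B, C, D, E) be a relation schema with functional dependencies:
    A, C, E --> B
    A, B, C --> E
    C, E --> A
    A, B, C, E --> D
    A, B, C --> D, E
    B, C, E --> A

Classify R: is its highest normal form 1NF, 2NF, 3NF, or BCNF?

BCNF

Candidate keys: {A, B, C}, {C, E}. Prime attributes: {A, B, C, E}.
The left-hand side of every FD is a superkey, so BCNF is satisfied.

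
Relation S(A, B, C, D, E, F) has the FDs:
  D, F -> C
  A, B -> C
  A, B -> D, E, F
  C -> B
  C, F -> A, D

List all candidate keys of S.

{A, B}, {A, C}, {C, F}, {D, F}

{A, B}⁺ = {A, B, C, D, E, F} — all of the relation — so {A, B} is a candidate key.
{A, C}⁺ = {A, B, C, D, E, F} — all of the relation — so {A, C} is a candidate key.
{C, F}⁺ = {A, B, C, D, E, F} — all of the relation — so {C, F} is a candidate key.
{D, F}⁺ = {A, B, C, D, E, F} — all of the relation — so {D, F} is a candidate key.
Any other superkey properly contains one of these, so there are no further candidate keys.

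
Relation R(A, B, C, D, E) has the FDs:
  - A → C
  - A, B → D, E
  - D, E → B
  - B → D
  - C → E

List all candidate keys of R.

{A, B}, {A, D}

Attributes never on any right-hand side: {A} — every candidate key must contain it.
{A, B}⁺ = {A, B, C, D, E}, which is every attribute, so {A, B} is a candidate key.
{A, D}⁺ = {A, B, C, D, E}, which is every attribute, so {A, D} is a candidate key.
No proper subset of any of these is a key, and no other minimal superkey exists.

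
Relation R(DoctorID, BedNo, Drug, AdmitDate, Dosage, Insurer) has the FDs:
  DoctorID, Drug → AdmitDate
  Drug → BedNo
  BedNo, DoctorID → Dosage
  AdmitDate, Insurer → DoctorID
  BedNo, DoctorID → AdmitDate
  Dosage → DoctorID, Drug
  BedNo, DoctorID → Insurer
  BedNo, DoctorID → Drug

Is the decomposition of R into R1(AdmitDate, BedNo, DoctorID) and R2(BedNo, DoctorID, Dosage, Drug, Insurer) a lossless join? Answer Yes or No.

The shared attributes are {BedNo, DoctorID} and {BedNo, DoctorID}⁺ = {AdmitDate, BedNo, DoctorID, Dosage, Drug, Insurer}.
Since R1 ⊆ {AdmitDate, BedNo, DoctorID, Dosage, Drug, Insurer}, the intersection is a superkey of R1; the decomposition is lossless.

Yes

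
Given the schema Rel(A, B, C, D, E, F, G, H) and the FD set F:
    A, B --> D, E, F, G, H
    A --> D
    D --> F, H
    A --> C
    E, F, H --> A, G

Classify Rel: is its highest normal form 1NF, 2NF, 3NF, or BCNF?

1NF

Candidate keys: {A, B}, {B, D, E}, {B, E, F, H}. Prime attributes: {A, B, D, E, F, H}.
A --> D breaks BCNF: {A}⁺ = {A, C, D, F, H}, so {A} is not a superkey.
A --> C determines the non-prime attribute {C} from a non-superkey — 3NF is violated.
The proper key subset {A} of {A, B} determines non-prime {C}, so the relation is not even in 2NF.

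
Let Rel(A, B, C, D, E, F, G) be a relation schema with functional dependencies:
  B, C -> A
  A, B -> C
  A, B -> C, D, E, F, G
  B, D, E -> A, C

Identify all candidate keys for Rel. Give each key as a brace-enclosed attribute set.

No FD produces {B}, so it must be in every candidate key.
{A, B}⁺ = {A, B, C, D, E, F, G} — all of the relation — so {A, B} is a candidate key.
{B, C}⁺ = {A, B, C, D, E, F, G} — all of the relation — so {B, C} is a candidate key.
{B, D, E}⁺ = {A, B, C, D, E, F, G} — all of the relation — so {B, D, E} is a candidate key.
No proper subset of any of these is a key, and no other minimal superkey exists.

{A, B}, {B, C}, {B, D, E}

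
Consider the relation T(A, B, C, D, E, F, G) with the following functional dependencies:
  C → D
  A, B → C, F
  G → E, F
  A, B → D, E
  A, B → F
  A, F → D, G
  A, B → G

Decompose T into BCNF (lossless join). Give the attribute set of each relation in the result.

Candidate key of the original relation: {A, B}.
Within {A, B, C, D, E, F, G}: {C}⁺ ∩ {A, B, C, D, E, F, G} = {C, D}, not the whole set, so C → D violates BCNF; decompose into {C, D} and {A, B, C, E, F, G}.
{C, D}: every determinant is a superkey — BCNF.
Within {A, B, C, E, F, G}: {G}⁺ ∩ {A, B, C, E, F, G} = {E, F, G}, not the whole set, so G → E, F violates BCNF; decompose into {E, F, G} and {A, B, C, G}.
{E, F, G}: every determinant is a superkey — BCNF.
{A, B, C, G}: every determinant is a superkey — BCNF.

{A, B, C, G}; {C, D}; {E, F, G}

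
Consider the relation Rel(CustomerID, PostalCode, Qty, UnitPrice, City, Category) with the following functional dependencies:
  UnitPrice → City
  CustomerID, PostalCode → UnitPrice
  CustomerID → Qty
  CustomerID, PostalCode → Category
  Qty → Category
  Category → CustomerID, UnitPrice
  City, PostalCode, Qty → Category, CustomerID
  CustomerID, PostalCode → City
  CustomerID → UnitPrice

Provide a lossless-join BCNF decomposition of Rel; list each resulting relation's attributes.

Candidate keys of the original relation: {Category, PostalCode}, {CustomerID, PostalCode}, {PostalCode, Qty}.
{Category, City, CustomerID, PostalCode, Qty, UnitPrice}: {UnitPrice} determines {City, UnitPrice} here but is not a superkey — split on UnitPrice → City, giving {City, UnitPrice} and {Category, CustomerID, PostalCode, Qty, UnitPrice}.
{City, UnitPrice} has no BCNF violation.
{Category, CustomerID, PostalCode, Qty, UnitPrice}: {CustomerID} determines {Category, CustomerID, Qty, UnitPrice} here but is not a superkey — split on CustomerID → Category, Qty, UnitPrice, giving {Category, CustomerID, Qty, UnitPrice} and {CustomerID, PostalCode}.
{Category, CustomerID, Qty, UnitPrice} has no BCNF violation.
{CustomerID, PostalCode} has no BCNF violation.

{Category, CustomerID, Qty, UnitPrice}; {City, UnitPrice}; {CustomerID, PostalCode}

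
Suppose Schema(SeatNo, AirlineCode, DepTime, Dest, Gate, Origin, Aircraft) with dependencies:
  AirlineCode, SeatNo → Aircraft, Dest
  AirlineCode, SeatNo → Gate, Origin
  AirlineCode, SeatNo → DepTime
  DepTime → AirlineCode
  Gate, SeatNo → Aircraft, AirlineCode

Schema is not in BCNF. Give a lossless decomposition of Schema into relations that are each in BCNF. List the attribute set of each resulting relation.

{Aircraft, DepTime, Dest, Gate, Origin, SeatNo}; {AirlineCode, DepTime}

Candidate keys of the original relation: {AirlineCode, SeatNo}, {DepTime, SeatNo}, {Gate, SeatNo}.
{Aircraft, AirlineCode, DepTime, Dest, Gate, Origin, SeatNo}: {DepTime} determines {AirlineCode, DepTime} here but is not a superkey — split on DepTime → AirlineCode, giving {AirlineCode, DepTime} and {Aircraft, DepTime, Dest, Gate, Origin, SeatNo}.
{AirlineCode, DepTime} has no BCNF violation.
{Aircraft, DepTime, Dest, Gate, Origin, SeatNo} has no BCNF violation.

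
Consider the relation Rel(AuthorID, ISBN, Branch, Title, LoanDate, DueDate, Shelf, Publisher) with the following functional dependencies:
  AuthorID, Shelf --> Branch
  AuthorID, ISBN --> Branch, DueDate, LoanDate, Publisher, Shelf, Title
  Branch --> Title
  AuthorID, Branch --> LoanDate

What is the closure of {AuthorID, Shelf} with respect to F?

{AuthorID, Branch, LoanDate, Shelf, Title}

Start with {AuthorID, Shelf}.
AuthorID, Shelf --> Branch applies; add {Branch} → now {AuthorID, Branch, Shelf}.
Branch --> Title applies; add {Title} → now {AuthorID, Branch, Shelf, Title}.
AuthorID, Branch --> LoanDate applies; add {LoanDate} → now {AuthorID, Branch, LoanDate, Shelf, Title}.
No further FD applies.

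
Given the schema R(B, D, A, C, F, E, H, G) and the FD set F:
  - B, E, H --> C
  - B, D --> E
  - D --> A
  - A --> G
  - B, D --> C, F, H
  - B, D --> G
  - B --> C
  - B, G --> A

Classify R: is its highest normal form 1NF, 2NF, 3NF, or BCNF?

1NF

Candidate key: {B, D}. Prime attributes: {B, D}.
B, E, H --> C: {B, E, H}⁺ = {B, C, E, H}, which is not all of the attributes, so the left side is not a superkey — BCNF is violated.
B, E, H --> C determines the non-prime attribute {C} from a non-superkey — 3NF is violated.
The proper key subset {B} of {B, D} determines non-prime {C}, so the relation is not even in 2NF.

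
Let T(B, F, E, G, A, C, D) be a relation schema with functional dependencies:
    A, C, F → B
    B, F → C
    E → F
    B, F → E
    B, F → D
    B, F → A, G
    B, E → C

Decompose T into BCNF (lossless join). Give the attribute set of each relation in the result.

Candidate keys of the original relation: {A, C, E}, {A, C, F}, {B, E}, {B, F}.
Within {A, B, C, D, E, F, G}: {E}⁺ ∩ {A, B, C, D, E, F, G} = {E, F}, not the whole set, so E → F violates BCNF; decompose into {E, F} and {A, B, C, D, E, G}.
{E, F} has no BCNF violation.
{A, B, C, D, E, G} has no BCNF violation.

{A, B, C, D, E, G}; {E, F}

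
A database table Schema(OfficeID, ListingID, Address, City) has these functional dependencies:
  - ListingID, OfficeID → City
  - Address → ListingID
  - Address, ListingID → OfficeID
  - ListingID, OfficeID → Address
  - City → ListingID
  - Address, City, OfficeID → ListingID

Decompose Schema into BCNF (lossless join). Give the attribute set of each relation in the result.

{Address, City, OfficeID}; {City, ListingID}

Candidate keys of the original relation: {Address}, {City, OfficeID}, {ListingID, OfficeID}.
In {Address, City, ListingID, OfficeID}, {City} is not a superkey ({City}⁺ restricted to this set is {City, ListingID}), so split on City → ListingID into {City, ListingID} and {Address, City, OfficeID}.
{City, ListingID}: every determinant is a superkey — BCNF.
{Address, City, OfficeID}: every determinant is a superkey — BCNF.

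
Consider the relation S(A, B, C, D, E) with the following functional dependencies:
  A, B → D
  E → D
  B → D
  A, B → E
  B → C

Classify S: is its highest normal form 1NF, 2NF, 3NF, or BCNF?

1NF

Candidate key: {A, B}. Prime attributes: {A, B}.
For E → D we have {E}⁺ = {D, E}; {E} is not a superkey, so BCNF fails.
Because {D} is non-prime and the left side of E → D is not a superkey, the relation is not in 3NF.
{B} is a proper subset of the key {A, B}, and {B}⁺ contains the non-prime attributes {C, D} — a partial dependency, so 2NF is violated.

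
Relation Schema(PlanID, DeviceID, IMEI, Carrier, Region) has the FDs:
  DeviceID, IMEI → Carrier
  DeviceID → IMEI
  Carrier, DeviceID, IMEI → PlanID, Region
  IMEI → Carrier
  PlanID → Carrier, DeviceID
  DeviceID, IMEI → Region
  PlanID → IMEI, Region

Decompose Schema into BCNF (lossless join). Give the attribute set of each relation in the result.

Candidate keys of the original relation: {DeviceID}, {PlanID}.
Within {Carrier, DeviceID, IMEI, PlanID, Region}: {IMEI}⁺ ∩ {Carrier, DeviceID, IMEI, PlanID, Region} = {Carrier, IMEI}, not the whole set, so IMEI → Carrier violates BCNF; decompose into {Carrier, IMEI} and {DeviceID, IMEI, PlanID, Region}.
{Carrier, IMEI} is in BCNF.
{DeviceID, IMEI, PlanID, Region} is in BCNF.

{Carrier, IMEI}; {DeviceID, IMEI, PlanID, Region}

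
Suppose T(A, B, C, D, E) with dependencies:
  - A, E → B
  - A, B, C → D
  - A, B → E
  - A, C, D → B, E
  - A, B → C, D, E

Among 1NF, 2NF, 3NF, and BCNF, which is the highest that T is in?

BCNF

Candidate keys: {A, B}, {A, C, D}, {A, E}. Prime attributes: {A, B, C, D, E}.
Every FD has a superkey on the left, so the relation is in BCNF.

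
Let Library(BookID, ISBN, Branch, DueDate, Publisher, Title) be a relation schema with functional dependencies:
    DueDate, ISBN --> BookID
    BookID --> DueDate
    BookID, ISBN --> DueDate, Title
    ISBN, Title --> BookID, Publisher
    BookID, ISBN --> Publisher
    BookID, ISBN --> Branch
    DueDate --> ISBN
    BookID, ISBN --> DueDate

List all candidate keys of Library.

{BookID}, {DueDate}, {ISBN, Title}

{BookID}⁺ = {BookID, Branch, DueDate, ISBN, Publisher, Title} — all of the relation — so {BookID} is a candidate key.
{DueDate}⁺ = {BookID, Branch, DueDate, ISBN, Publisher, Title} — all of the relation — so {DueDate} is a candidate key.
{ISBN, Title}⁺ = {BookID, Branch, DueDate, ISBN, Publisher, Title} — all of the relation — so {ISBN, Title} is a candidate key.
These are minimal and exhaustive — every other superkey contains one of them.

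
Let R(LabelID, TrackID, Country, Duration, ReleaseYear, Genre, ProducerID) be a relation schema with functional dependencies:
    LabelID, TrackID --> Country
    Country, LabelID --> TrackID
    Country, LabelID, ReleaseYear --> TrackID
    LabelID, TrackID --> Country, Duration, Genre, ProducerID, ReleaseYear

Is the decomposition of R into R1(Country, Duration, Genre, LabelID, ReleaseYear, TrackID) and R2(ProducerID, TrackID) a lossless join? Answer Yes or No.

Common attributes: {TrackID}; their closure is {TrackID}.
Neither R1 nor R2 is contained in that closure, so the decomposition is lossy.

No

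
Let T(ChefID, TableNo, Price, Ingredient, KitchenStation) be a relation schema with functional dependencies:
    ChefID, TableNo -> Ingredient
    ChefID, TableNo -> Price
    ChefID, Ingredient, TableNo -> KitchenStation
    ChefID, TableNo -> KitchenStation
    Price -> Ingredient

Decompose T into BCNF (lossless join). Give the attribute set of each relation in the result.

Candidate key of the original relation: {ChefID, TableNo}.
In {ChefID, Ingredient, KitchenStation, Price, TableNo}, {Price} is not a superkey ({Price}⁺ restricted to this set is {Ingredient, Price}), so split on Price -> Ingredient into {Ingredient, Price} and {ChefID, KitchenStation, Price, TableNo}.
{Ingredient, Price}: every determinant is a superkey — BCNF.
{ChefID, KitchenStation, Price, TableNo}: every determinant is a superkey — BCNF.

{ChefID, KitchenStation, Price, TableNo}; {Ingredient, Price}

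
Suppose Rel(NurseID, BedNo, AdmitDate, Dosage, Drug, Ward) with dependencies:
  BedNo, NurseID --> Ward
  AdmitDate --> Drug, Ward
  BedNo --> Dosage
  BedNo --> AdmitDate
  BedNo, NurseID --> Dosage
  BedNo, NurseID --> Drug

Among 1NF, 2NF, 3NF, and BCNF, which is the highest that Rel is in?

Candidate key: {BedNo, NurseID}. Prime attributes: {BedNo, NurseID}.
AdmitDate --> Drug, Ward: {AdmitDate}⁺ = {AdmitDate, Drug, Ward}, which is not all of the attributes, so the left side is not a superkey — BCNF is violated.
AdmitDate --> Drug, Ward determines the non-prime attributes {Drug, Ward} from a non-superkey — 3NF is violated.
{BedNo} is a proper subset of the key {BedNo, NurseID}, and {BedNo}⁺ contains the non-prime attributes {AdmitDate, Dosage, Drug, Ward} — a partial dependency, so 2NF is violated.

1NF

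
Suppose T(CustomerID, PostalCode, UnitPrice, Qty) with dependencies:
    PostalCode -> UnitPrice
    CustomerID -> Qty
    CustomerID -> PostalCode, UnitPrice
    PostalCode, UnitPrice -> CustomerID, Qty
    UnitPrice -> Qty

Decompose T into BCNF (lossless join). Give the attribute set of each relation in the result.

{CustomerID, PostalCode, UnitPrice}; {Qty, UnitPrice}

Candidate keys of the original relation: {CustomerID}, {PostalCode}.
In {CustomerID, PostalCode, Qty, UnitPrice}, {UnitPrice} is not a superkey ({UnitPrice}⁺ restricted to this set is {Qty, UnitPrice}), so split on UnitPrice -> Qty into {Qty, UnitPrice} and {CustomerID, PostalCode, UnitPrice}.
{Qty, UnitPrice} has no BCNF violation.
{CustomerID, PostalCode, UnitPrice} has no BCNF violation.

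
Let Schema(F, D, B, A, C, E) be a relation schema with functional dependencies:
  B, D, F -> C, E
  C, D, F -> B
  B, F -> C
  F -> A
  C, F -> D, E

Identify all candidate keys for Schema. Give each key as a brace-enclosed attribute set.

No FD produces {F}, so it must be in every candidate key.
{B, F} is a candidate key since {B, F}⁺ = {A, B, C, D, E, F} covers every attribute.
{C, F} is a candidate key since {C, F}⁺ = {A, B, C, D, E, F} covers every attribute.
Any other superkey properly contains one of these, so there are no further candidate keys.

{B, F}, {C, F}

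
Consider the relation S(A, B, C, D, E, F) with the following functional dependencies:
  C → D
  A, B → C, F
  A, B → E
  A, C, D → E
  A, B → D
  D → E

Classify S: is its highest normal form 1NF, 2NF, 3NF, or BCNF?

Candidate key: {A, B}. Prime attributes: {A, B}.
C → D breaks BCNF: {C}⁺ = {C, D, E}, so {C} is not a superkey.
C → D has non-prime {D} on the right and a non-superkey on the left, so 3NF fails.
No non-prime attribute depends on a proper subset of any candidate key, so 2NF holds.

2NF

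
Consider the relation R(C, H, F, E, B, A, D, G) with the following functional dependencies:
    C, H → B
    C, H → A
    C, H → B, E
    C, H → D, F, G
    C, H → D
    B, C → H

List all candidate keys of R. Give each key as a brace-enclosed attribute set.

{B, C}, {C, H}

{C} never appears on the right of any FD, so every key must include it.
{B, C}⁺ = {A, B, C, D, E, F, G, H}, which is every attribute, so {B, C} is a candidate key.
{C, H}⁺ = {A, B, C, D, E, F, G, H}, which is every attribute, so {C, H} is a candidate key.
Any other superkey properly contains one of these, so there are no further candidate keys.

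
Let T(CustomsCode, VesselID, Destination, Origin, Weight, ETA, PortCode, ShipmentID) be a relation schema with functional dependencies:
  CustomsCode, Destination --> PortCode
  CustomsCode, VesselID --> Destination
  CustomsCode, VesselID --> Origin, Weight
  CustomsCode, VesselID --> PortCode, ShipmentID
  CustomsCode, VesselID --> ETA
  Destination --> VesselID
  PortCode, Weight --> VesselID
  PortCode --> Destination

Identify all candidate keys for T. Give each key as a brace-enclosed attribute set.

{CustomsCode, Destination}, {CustomsCode, PortCode}, {CustomsCode, VesselID}

{CustomsCode} never appears on the right of any FD, so every key must include it.
{CustomsCode, Destination} is a candidate key since {CustomsCode, Destination}⁺ = {CustomsCode, Destination, ETA, Origin, PortCode, ShipmentID, VesselID, Weight} covers every attribute.
{CustomsCode, PortCode} is a candidate key since {CustomsCode, PortCode}⁺ = {CustomsCode, Destination, ETA, Origin, PortCode, ShipmentID, VesselID, Weight} covers every attribute.
{CustomsCode, VesselID} is a candidate key since {CustomsCode, VesselID}⁺ = {CustomsCode, Destination, ETA, Origin, PortCode, ShipmentID, VesselID, Weight} covers every attribute.
Any other superkey properly contains one of these, so there are no further candidate keys.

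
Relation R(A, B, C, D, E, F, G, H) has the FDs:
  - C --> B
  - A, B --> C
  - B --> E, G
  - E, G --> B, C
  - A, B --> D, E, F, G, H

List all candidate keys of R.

{A, B}, {A, C}, {A, E, G}

No FD produces {A}, so it must be in every candidate key.
{A, B}⁺ = {A, B, C, D, E, F, G, H} — all of the relation — so {A, B} is a candidate key.
{A, C}⁺ = {A, B, C, D, E, F, G, H} — all of the relation — so {A, C} is a candidate key.
{A, E, G}⁺ = {A, B, C, D, E, F, G, H} — all of the relation — so {A, E, G} is a candidate key.
These are minimal and exhaustive — every other superkey contains one of them.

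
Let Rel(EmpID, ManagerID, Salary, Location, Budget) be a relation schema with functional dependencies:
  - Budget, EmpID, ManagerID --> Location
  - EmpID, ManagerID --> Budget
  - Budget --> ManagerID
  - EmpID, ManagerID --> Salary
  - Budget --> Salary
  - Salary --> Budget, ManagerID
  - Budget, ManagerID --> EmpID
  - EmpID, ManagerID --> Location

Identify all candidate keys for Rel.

{Budget} is a candidate key since {Budget}⁺ = {Budget, EmpID, Location, ManagerID, Salary} covers every attribute.
{Salary} is a candidate key since {Salary}⁺ = {Budget, EmpID, Location, ManagerID, Salary} covers every attribute.
{EmpID, ManagerID} is a candidate key since {EmpID, ManagerID}⁺ = {Budget, EmpID, Location, ManagerID, Salary} covers every attribute.
These are minimal and exhaustive — every other superkey contains one of them.

{Budget}, {EmpID, ManagerID}, {Salary}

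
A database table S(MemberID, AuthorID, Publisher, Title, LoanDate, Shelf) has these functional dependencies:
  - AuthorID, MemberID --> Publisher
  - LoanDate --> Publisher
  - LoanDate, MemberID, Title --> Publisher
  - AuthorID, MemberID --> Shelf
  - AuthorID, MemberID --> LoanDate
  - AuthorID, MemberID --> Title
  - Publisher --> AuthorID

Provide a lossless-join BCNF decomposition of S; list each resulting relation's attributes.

Candidate keys of the original relation: {AuthorID, MemberID}, {LoanDate, MemberID}, {MemberID, Publisher}.
In {AuthorID, LoanDate, MemberID, Publisher, Shelf, Title}, {LoanDate} is not a superkey ({LoanDate}⁺ restricted to this set is {AuthorID, LoanDate, Publisher}), so split on LoanDate --> AuthorID, Publisher into {AuthorID, LoanDate, Publisher} and {LoanDate, MemberID, Shelf, Title}.
In {AuthorID, LoanDate, Publisher}, {Publisher} is not a superkey ({Publisher}⁺ restricted to this set is {AuthorID, Publisher}), so split on Publisher --> AuthorID into {AuthorID, Publisher} and {LoanDate, Publisher}.
{AuthorID, Publisher} is in BCNF.
{LoanDate, Publisher} is in BCNF.
{LoanDate, MemberID, Shelf, Title} is in BCNF.

{AuthorID, Publisher}; {LoanDate, MemberID, Shelf, Title}; {LoanDate, Publisher}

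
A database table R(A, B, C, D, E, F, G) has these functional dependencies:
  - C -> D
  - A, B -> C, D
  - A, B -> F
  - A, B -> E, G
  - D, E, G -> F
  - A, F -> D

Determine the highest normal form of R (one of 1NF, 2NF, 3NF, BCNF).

Candidate key: {A, B}. Prime attributes: {A, B}.
For C -> D we have {C}⁺ = {C, D}; {C} is not a superkey, so BCNF fails.
Because {D} is non-prime and the left side of C -> D is not a superkey, the relation is not in 3NF.
Checking every proper subset of each key, none determines a non-prime attribute — 2NF is satisfied.

2NF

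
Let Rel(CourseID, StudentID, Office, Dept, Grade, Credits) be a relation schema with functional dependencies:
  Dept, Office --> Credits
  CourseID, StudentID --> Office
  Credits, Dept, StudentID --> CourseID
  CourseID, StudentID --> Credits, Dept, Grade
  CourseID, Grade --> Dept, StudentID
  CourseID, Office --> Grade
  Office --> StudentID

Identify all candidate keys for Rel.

{CourseID, Grade}, {CourseID, Office}, {CourseID, StudentID}, {Credits, Dept, StudentID}, {Dept, Office}

{CourseID, Grade}⁺ = {CourseID, Credits, Dept, Grade, Office, StudentID}, which is every attribute, so {CourseID, Grade} is a candidate key.
{CourseID, Office}⁺ = {CourseID, Credits, Dept, Grade, Office, StudentID}, which is every attribute, so {CourseID, Office} is a candidate key.
{CourseID, StudentID}⁺ = {CourseID, Credits, Dept, Grade, Office, StudentID}, which is every attribute, so {CourseID, StudentID} is a candidate key.
{Dept, Office}⁺ = {CourseID, Credits, Dept, Grade, Office, StudentID}, which is every attribute, so {Dept, Office} is a candidate key.
{Credits, Dept, StudentID}⁺ = {CourseID, Credits, Dept, Grade, Office, StudentID}, which is every attribute, so {Credits, Dept, StudentID} is a candidate key.
Any other superkey properly contains one of these, so there are no further candidate keys.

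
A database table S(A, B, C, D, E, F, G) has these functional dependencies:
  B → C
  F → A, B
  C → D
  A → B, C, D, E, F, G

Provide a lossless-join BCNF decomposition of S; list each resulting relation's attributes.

{A, B, E, F, G}; {B, C}; {C, D}

Candidate keys of the original relation: {A}, {F}.
{A, B, C, D, E, F, G}: {B} determines {B, C, D} here but is not a superkey — split on B → C, D, giving {B, C, D} and {A, B, E, F, G}.
{B, C, D}: {C} determines {C, D} here but is not a superkey — split on C → D, giving {C, D} and {B, C}.
{C, D} is in BCNF.
{B, C} is in BCNF.
{A, B, E, F, G} is in BCNF.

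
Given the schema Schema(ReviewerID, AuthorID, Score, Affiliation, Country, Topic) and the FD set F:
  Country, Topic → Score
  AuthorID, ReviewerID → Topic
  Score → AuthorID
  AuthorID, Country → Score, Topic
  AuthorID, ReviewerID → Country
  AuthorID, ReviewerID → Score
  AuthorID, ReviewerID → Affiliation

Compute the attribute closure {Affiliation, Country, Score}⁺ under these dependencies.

{Affiliation, AuthorID, Country, Score, Topic}

Start with {Affiliation, Country, Score}.
Score → AuthorID applies; add {AuthorID} → now {Affiliation, AuthorID, Country, Score}.
AuthorID, Country → Score, Topic applies; add {Topic} → now {Affiliation, AuthorID, Country, Score, Topic}.
No further FD applies.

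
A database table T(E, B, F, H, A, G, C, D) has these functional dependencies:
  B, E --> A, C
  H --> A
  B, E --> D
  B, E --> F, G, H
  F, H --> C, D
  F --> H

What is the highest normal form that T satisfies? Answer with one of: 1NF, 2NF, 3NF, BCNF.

2NF

Candidate key: {B, E}. Prime attributes: {B, E}.
H --> A: {H}⁺ = {A, H}, which is not all of the attributes, so the left side is not a superkey — BCNF is violated.
H --> A determines the non-prime attribute {A} from a non-superkey — 3NF is violated.
Checking every proper subset of each key, none determines a non-prime attribute — 2NF is satisfied.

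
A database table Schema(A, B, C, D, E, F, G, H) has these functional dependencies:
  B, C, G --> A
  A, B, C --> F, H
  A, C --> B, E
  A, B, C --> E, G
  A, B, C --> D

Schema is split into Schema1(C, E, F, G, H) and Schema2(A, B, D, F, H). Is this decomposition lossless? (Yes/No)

Common attributes: {F, H}; their closure is {F, H}.
Neither Schema1 nor Schema2 is contained in that closure, so the decomposition is lossy.

No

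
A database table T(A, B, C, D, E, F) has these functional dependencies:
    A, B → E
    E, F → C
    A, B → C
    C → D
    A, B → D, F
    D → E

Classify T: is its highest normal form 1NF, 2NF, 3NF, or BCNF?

2NF

Candidate key: {A, B}. Prime attributes: {A, B}.
For E, F → C we have {E, F}⁺ = {C, D, E, F}; {E, F} is not a superkey, so BCNF fails.
E, F → C has non-prime {C} on the right and a non-superkey on the left, so 3NF fails.
Checking every proper subset of each key, none determines a non-prime attribute — 2NF is satisfied.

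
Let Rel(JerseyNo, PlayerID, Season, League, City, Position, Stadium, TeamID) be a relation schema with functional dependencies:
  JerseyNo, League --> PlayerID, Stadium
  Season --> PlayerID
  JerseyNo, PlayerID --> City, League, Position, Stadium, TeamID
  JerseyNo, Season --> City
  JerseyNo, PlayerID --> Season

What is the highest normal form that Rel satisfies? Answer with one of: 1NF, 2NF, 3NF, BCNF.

3NF

Candidate keys: {JerseyNo, League}, {JerseyNo, PlayerID}, {JerseyNo, Season}. Prime attributes: {JerseyNo, League, PlayerID, Season}.
Season --> PlayerID: {Season}⁺ = {PlayerID, Season}, which is not all of the attributes, so the left side is not a superkey — BCNF is violated.
Its right-hand attributes {PlayerID} are all prime, as are those of every other non-superkey FD — the relation is in 3NF.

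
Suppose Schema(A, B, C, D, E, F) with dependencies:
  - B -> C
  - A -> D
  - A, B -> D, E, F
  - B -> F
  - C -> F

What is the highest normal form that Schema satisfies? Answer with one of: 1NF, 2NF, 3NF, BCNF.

Candidate key: {A, B}. Prime attributes: {A, B}.
B -> C breaks BCNF: {B}⁺ = {B, C, F}, so {B} is not a superkey.
B -> C determines the non-prime attribute {C} from a non-superkey — 3NF is violated.
The proper key subset {A} of {A, B} determines non-prime {D}, so the relation is not even in 2NF.

1NF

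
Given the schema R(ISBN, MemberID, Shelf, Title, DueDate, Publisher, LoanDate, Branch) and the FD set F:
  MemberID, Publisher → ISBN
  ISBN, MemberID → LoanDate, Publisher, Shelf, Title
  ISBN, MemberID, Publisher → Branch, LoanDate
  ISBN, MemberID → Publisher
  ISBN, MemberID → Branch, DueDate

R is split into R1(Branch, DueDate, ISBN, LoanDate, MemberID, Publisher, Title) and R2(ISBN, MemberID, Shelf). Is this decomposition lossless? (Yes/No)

Yes

The shared attributes are {ISBN, MemberID} and {ISBN, MemberID}⁺ = {Branch, DueDate, ISBN, LoanDate, MemberID, Publisher, Shelf, Title}.
R1 is contained in that closure, so R1 ∩ R2 → R1 holds and the join is lossless.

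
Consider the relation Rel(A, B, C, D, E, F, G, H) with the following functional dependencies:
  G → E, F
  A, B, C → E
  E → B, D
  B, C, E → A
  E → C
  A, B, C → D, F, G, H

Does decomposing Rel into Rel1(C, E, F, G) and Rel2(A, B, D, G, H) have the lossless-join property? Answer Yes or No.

Rel1 ∩ Rel2 = {G}; its closure under F is {A, B, C, D, E, F, G, H}.
Rel1 is contained in that closure, so Rel1 ∩ Rel2 → Rel1 holds and the join is lossless.

Yes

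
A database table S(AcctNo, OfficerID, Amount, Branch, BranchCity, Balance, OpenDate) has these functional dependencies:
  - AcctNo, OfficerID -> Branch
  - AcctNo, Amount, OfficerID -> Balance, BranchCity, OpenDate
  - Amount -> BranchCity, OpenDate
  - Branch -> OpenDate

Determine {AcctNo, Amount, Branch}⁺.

{AcctNo, Amount, Branch, BranchCity, OpenDate}

Start with {AcctNo, Amount, Branch}.
Amount -> BranchCity, OpenDate applies; add {BranchCity, OpenDate} → now {AcctNo, Amount, Branch, BranchCity, OpenDate}.
No further FD applies.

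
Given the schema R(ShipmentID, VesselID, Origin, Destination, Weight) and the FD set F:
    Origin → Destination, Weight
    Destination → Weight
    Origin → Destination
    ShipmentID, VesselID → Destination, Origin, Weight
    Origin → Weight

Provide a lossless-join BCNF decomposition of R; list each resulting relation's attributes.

Candidate key of the original relation: {ShipmentID, VesselID}.
In {Destination, Origin, ShipmentID, VesselID, Weight}, {Origin} is not a superkey ({Origin}⁺ restricted to this set is {Destination, Origin, Weight}), so split on Origin → Destination, Weight into {Destination, Origin, Weight} and {Origin, ShipmentID, VesselID}.
In {Destination, Origin, Weight}, {Destination} is not a superkey ({Destination}⁺ restricted to this set is {Destination, Weight}), so split on Destination → Weight into {Destination, Weight} and {Destination, Origin}.
{Destination, Weight} has no BCNF violation.
{Destination, Origin} has no BCNF violation.
{Origin, ShipmentID, VesselID} has no BCNF violation.

{Destination, Origin}; {Destination, Weight}; {Origin, ShipmentID, VesselID}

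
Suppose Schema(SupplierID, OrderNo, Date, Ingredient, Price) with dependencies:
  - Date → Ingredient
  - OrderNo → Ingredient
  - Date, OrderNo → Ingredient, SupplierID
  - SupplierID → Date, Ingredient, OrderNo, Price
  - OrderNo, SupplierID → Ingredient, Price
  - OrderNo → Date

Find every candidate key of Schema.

{OrderNo}, {SupplierID}

Closure of {OrderNo} is {Date, Ingredient, OrderNo, Price, SupplierID}, the whole schema; {OrderNo} is a candidate key.
Closure of {SupplierID} is {Date, Ingredient, OrderNo, Price, SupplierID}, the whole schema; {SupplierID} is a candidate key.
Any other superkey properly contains one of these, so there are no further candidate keys.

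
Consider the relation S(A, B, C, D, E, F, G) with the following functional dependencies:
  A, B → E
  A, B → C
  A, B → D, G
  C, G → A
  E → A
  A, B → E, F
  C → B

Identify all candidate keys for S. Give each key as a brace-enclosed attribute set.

{A, B}, {A, C}, {B, E}, {C, E}, {C, G}

{A, B}⁺ = {A, B, C, D, E, F, G} — all of the relation — so {A, B} is a candidate key.
{A, C}⁺ = {A, B, C, D, E, F, G} — all of the relation — so {A, C} is a candidate key.
{B, E}⁺ = {A, B, C, D, E, F, G} — all of the relation — so {B, E} is a candidate key.
{C, E}⁺ = {A, B, C, D, E, F, G} — all of the relation — so {C, E} is a candidate key.
{C, G}⁺ = {A, B, C, D, E, F, G} — all of the relation — so {C, G} is a candidate key.
Any other superkey properly contains one of these, so there are no further candidate keys.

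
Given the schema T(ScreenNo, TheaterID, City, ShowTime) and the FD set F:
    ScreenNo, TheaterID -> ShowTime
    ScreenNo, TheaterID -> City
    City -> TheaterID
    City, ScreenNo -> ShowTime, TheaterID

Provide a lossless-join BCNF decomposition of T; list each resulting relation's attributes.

Candidate keys of the original relation: {City, ScreenNo}, {ScreenNo, TheaterID}.
Within {City, ScreenNo, ShowTime, TheaterID}: {City}⁺ ∩ {City, ScreenNo, ShowTime, TheaterID} = {City, TheaterID}, not the whole set, so City -> TheaterID violates BCNF; decompose into {City, TheaterID} and {City, ScreenNo, ShowTime}.
{City, TheaterID} has no BCNF violation.
{City, ScreenNo, ShowTime} has no BCNF violation.

{City, ScreenNo, ShowTime}; {City, TheaterID}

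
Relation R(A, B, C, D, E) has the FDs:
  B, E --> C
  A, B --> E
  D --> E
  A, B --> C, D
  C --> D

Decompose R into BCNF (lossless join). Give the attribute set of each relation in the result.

Candidate key of the original relation: {A, B}.
{A, B, C, D, E}: {B, E} determines {B, C, D, E} here but is not a superkey — split on B, E --> C, D, giving {B, C, D, E} and {A, B, E}.
{B, C, D, E}: {D} determines {D, E} here but is not a superkey — split on D --> E, giving {D, E} and {B, C, D}.
{D, E} is in BCNF.
{B, C, D}: {C} determines {C, D} here but is not a superkey — split on C --> D, giving {C, D} and {B, C}.
{C, D} is in BCNF.
{B, C} is in BCNF.
{A, B, E} is in BCNF.

{A, B, E}; {B, C}; {C, D}; {D, E}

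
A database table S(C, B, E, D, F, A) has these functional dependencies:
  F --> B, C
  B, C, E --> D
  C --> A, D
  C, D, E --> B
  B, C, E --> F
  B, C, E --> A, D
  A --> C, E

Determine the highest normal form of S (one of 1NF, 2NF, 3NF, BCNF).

Candidate keys: {A}, {C}, {F}. Prime attributes: {A, C, F}.
Each dependency's left side is a superkey — BCNF holds.

BCNF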